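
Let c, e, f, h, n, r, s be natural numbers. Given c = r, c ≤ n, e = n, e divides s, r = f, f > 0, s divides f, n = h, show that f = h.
c = r and c ≤ n, so r ≤ n. Since r = f, f ≤ n. Since e = n and e divides s, n divides s. s divides f, so n divides f. Since f > 0, n ≤ f. Since f ≤ n, f = n. Since n = h, f = h.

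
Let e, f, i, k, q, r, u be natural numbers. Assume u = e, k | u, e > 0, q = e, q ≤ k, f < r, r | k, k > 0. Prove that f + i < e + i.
Because u = e and k | u, k | e. e > 0, so k ≤ e. q = e and q ≤ k, thus e ≤ k. Since k ≤ e, k = e. r | k and k > 0, therefore r ≤ k. f < r, so f < k. Since k = e, f < e. Then f + i < e + i.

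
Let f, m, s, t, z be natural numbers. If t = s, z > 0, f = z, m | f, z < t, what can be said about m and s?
m < s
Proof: Because f = z and m | f, m | z. Because z > 0, m ≤ z. Since t = s and z < t, z < s. Because m ≤ z, m < s.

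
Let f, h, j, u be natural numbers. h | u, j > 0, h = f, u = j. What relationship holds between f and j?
f ≤ j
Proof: u = j and h | u, therefore h | j. j > 0, so h ≤ j. h = f, so f ≤ j.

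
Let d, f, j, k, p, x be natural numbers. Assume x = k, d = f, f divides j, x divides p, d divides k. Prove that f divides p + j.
d = f and d divides k, so f divides k. x = k and x divides p, thus k divides p. f divides k, so f divides p. Since f divides j, f divides p + j.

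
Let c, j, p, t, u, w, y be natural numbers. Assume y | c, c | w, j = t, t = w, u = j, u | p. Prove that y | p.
y | c and c | w, therefore y | w. j = t and t = w, thus j = w. Because u = j and u | p, j | p. j = w, so w | p. Since y | w, y | p.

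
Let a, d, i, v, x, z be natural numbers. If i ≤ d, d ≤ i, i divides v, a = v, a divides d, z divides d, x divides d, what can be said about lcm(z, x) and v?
lcm(z, x) divides v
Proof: i ≤ d and d ≤ i, thus i = d. Since i divides v, d divides v. a = v and a divides d, hence v divides d. Because d divides v, d = v. z divides d and x divides d, thus lcm(z, x) divides d. Since d = v, lcm(z, x) divides v.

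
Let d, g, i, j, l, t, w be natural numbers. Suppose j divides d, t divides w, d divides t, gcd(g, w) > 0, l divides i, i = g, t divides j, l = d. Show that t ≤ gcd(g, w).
Since t divides j and j divides d, t divides d. d divides t, so d = t. Since l = d, l = t. Since l divides i, t divides i. i = g, so t divides g. t divides w, so t divides gcd(g, w). Since gcd(g, w) > 0, t ≤ gcd(g, w).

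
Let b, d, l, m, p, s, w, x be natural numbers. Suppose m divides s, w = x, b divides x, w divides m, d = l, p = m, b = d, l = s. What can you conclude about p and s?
p = s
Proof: Since b = d and d = l, b = l. Since b divides x, l divides x. l = s, so s divides x. From w = x and w divides m, x divides m. s divides x, so s divides m. m divides s, so m = s. Since p = m, p = s.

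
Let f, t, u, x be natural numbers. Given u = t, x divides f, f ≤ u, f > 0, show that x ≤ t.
From x divides f and f > 0, x ≤ f. u = t and f ≤ u, so f ≤ t. x ≤ f, so x ≤ t.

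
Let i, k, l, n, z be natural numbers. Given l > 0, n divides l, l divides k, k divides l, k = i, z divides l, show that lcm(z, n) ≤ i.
l divides k and k divides l, hence l = k. k = i, so l = i. From z divides l and n divides l, lcm(z, n) divides l. Since l > 0, lcm(z, n) ≤ l. l = i, so lcm(z, n) ≤ i.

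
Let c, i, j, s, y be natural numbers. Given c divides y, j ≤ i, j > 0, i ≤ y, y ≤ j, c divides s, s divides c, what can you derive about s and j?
s ≤ j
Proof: Because c divides s and s divides c, c = s. Because j ≤ i and i ≤ y, j ≤ y. y ≤ j, so y = j. Since c divides y, c divides j. j > 0, so c ≤ j. Since c = s, s ≤ j.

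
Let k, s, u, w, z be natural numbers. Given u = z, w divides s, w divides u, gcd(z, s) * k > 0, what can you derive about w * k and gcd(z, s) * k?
w * k ≤ gcd(z, s) * k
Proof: u = z and w divides u, thus w divides z. w divides s, so w divides gcd(z, s). Then w * k divides gcd(z, s) * k. gcd(z, s) * k > 0, so w * k ≤ gcd(z, s) * k.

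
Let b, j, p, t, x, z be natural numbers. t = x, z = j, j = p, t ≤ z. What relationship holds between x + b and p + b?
x + b ≤ p + b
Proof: z = j and j = p, thus z = p. Since t ≤ z, t ≤ p. t = x, so x ≤ p. Then x + b ≤ p + b.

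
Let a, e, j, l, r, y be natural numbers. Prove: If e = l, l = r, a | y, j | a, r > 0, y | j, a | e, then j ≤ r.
a | y and y | j, thus a | j. Since j | a, a = j. e = l and l = r, hence e = r. Since a | e, a | r. a = j, so j | r. Since r > 0, j ≤ r.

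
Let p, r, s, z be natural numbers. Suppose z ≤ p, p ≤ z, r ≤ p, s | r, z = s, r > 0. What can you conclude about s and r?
s = r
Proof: p ≤ z and z ≤ p, therefore p = z. z = s, so p = s. r ≤ p, so r ≤ s. From s | r and r > 0, s ≤ r. r ≤ s, so r = s. Then s = r.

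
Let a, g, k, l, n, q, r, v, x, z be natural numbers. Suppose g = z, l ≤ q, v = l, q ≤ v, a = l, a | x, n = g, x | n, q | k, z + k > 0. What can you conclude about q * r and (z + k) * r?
q * r ≤ (z + k) * r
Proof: v = l and q ≤ v, hence q ≤ l. l ≤ q, so l = q. a = l and a | x, thus l | x. l = q, so q | x. Because n = g and x | n, x | g. Since q | x, q | g. Since g = z, q | z. Since q | k, q | z + k. Since z + k > 0, q ≤ z + k. Then q * r ≤ (z + k) * r.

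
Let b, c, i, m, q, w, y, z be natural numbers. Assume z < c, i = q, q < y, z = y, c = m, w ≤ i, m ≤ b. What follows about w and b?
w < b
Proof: Because i = q and w ≤ i, w ≤ q. Since q < y, w < y. Because z = y and z < c, y < c. c = m, so y < m. Since w < y, w < m. Since m ≤ b, w < b.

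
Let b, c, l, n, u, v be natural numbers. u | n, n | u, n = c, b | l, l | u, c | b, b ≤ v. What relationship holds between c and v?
c ≤ v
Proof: u | n and n | u, so u = n. n = c, so u = c. Because b | l and l | u, b | u. Since u = c, b | c. c | b, so b = c. Since b ≤ v, c ≤ v.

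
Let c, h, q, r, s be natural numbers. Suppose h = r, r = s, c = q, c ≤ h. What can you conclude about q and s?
q ≤ s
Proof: Because h = r and r = s, h = s. c = q and c ≤ h, thus q ≤ h. Because h = s, q ≤ s.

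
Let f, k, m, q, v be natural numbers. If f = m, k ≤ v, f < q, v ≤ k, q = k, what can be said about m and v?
m < v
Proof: k ≤ v and v ≤ k, so k = v. Since q = k, q = v. f = m and f < q, hence m < q. Since q = v, m < v.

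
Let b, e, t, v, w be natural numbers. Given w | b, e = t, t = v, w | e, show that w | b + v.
e = t and t = v, so e = v. w | e, so w | v. w | b, so w | b + v.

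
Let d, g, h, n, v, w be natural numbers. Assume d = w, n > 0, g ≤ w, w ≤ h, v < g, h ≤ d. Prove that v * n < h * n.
d = w and h ≤ d, so h ≤ w. Since w ≤ h, w = h. v < g and g ≤ w, thus v < w. w = h, so v < h. Because n > 0, v * n < h * n.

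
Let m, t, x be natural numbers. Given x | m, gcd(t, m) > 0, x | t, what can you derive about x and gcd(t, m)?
x ≤ gcd(t, m)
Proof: x | t and x | m, thus x | gcd(t, m). Since gcd(t, m) > 0, x ≤ gcd(t, m).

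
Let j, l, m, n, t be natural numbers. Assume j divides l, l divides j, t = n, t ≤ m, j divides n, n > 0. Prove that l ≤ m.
Because j divides l and l divides j, j = l. j divides n and n > 0, hence j ≤ n. Since j = l, l ≤ n. t = n and t ≤ m, so n ≤ m. Since l ≤ n, l ≤ m.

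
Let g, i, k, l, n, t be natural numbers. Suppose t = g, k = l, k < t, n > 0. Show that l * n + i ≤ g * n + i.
k = l and k < t, thus l < t. Since t = g, l < g. Since n > 0, by multiplying by a positive, l * n < g * n. Then l * n + i < g * n + i. Then l * n + i ≤ g * n + i.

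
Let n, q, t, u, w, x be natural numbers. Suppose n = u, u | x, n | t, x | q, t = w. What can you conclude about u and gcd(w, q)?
u | gcd(w, q)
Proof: Since n = u and n | t, u | t. t = w, so u | w. u | x and x | q, therefore u | q. u | w, so u | gcd(w, q).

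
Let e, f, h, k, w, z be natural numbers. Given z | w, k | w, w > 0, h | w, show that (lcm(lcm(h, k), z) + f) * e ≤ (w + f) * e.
Because h | w and k | w, lcm(h, k) | w. z | w, so lcm(lcm(h, k), z) | w. w > 0, so lcm(lcm(h, k), z) ≤ w. Then lcm(lcm(h, k), z) + f ≤ w + f. Then (lcm(lcm(h, k), z) + f) * e ≤ (w + f) * e.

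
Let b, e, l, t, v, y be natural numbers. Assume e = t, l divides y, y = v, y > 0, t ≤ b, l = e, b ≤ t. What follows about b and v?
b ≤ v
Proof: Because t ≤ b and b ≤ t, t = b. Because l = e and l divides y, e divides y. Since e = t, t divides y. Since t = b, b divides y. Because y > 0, b ≤ y. y = v, so b ≤ v.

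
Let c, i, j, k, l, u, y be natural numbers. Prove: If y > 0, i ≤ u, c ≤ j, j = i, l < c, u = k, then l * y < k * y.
j = i and c ≤ j, hence c ≤ i. Since l < c, l < i. Since i ≤ u, l < u. u = k, so l < k. From y > 0, by multiplying by a positive, l * y < k * y.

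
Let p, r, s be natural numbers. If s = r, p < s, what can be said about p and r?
p < r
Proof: s = r and p < s. By substitution, p < r.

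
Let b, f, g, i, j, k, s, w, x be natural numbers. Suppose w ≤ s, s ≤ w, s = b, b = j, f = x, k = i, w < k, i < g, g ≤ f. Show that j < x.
w ≤ s and s ≤ w, so w = s. s = b, so w = b. Because b = j, w = j. k = i and w < k, therefore w < i. i < g, so w < g. Since g ≤ f, w < f. Since f = x, w < x. Since w = j, j < x.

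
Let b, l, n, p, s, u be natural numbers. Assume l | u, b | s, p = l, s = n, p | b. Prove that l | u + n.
p | b and b | s, therefore p | s. s = n, so p | n. p = l, so l | n. Since l | u, l | u + n.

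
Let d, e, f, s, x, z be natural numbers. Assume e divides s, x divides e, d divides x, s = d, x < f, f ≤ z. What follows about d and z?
d < z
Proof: x divides e and e divides s, thus x divides s. s = d, so x divides d. d divides x, so x = d. Since x < f and f ≤ z, x < z. Since x = d, d < z.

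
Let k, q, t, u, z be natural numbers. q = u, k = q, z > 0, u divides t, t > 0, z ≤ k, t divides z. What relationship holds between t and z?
t = z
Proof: k = q and q = u, hence k = u. z ≤ k, so z ≤ u. From u divides t and t > 0, u ≤ t. Since z ≤ u, z ≤ t. Since t divides z and z > 0, t ≤ z. z ≤ t, so z = t. Then t = z.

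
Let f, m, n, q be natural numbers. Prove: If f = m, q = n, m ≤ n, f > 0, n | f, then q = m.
From n | f and f > 0, n ≤ f. Since f = m, n ≤ m. Since m ≤ n, n = m. q = n, so q = m.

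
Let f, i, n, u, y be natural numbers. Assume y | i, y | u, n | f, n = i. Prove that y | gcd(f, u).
Since n = i and n | f, i | f. y | i, so y | f. Since y | u, y | gcd(f, u).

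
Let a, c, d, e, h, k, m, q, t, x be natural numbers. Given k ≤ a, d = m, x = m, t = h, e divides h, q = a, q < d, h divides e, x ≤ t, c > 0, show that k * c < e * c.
h divides e and e divides h, so h = e. t = h, so t = e. d = m and q < d, so q < m. Since x = m and x ≤ t, m ≤ t. q < m, so q < t. Since t = e, q < e. q = a, so a < e. Since k ≤ a, k < e. Combining with c > 0, by multiplying by a positive, k * c < e * c.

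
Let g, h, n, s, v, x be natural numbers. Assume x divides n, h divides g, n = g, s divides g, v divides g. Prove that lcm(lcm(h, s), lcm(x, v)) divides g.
h divides g and s divides g, therefore lcm(h, s) divides g. Because n = g and x divides n, x divides g. Since v divides g, lcm(x, v) divides g. Since lcm(h, s) divides g, lcm(lcm(h, s), lcm(x, v)) divides g.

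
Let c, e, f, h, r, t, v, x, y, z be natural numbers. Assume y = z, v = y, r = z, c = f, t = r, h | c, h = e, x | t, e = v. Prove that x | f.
t = r and x | t, thus x | r. Since r = z, x | z. e = v and v = y, therefore e = y. h = e and h | c, so e | c. Since e = y, y | c. Since c = f, y | f. From y = z, z | f. Since x | z, x | f.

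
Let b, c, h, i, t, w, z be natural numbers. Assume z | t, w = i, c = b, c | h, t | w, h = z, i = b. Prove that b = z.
Since c = b and c | h, b | h. Since h = z, b | z. w = i and t | w, therefore t | i. Since i = b, t | b. Since z | t, z | b. Since b | z, b = z.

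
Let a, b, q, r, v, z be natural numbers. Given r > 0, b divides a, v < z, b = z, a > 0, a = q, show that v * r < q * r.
Since b divides a and a > 0, b ≤ a. Since a = q, b ≤ q. b = z, so z ≤ q. v < z, so v < q. Because r > 0, by multiplying by a positive, v * r < q * r.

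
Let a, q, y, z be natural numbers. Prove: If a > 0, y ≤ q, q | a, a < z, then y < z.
Since q | a and a > 0, q ≤ a. Since y ≤ q, y ≤ a. Because a < z, y < z.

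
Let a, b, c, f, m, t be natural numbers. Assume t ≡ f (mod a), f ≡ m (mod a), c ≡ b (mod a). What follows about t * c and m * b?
t * c ≡ m * b (mod a)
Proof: t ≡ f (mod a) and f ≡ m (mod a), therefore t ≡ m (mod a). c ≡ b (mod a), so t * c ≡ m * b (mod a).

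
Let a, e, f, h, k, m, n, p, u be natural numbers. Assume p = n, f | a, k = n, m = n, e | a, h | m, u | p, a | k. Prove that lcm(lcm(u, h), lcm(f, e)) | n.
Because p = n and u | p, u | n. m = n and h | m, so h | n. Because u | n, lcm(u, h) | n. f | a and e | a, therefore lcm(f, e) | a. Since k = n and a | k, a | n. lcm(f, e) | a, so lcm(f, e) | n. lcm(u, h) | n, so lcm(lcm(u, h), lcm(f, e)) | n.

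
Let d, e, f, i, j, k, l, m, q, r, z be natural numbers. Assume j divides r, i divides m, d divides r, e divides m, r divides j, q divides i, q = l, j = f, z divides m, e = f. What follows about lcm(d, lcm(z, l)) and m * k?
lcm(d, lcm(z, l)) divides m * k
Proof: Since r divides j and j divides r, r = j. From j = f, r = f. d divides r, so d divides f. Since e = f and e divides m, f divides m. d divides f, so d divides m. q divides i and i divides m, thus q divides m. Since q = l, l divides m. z divides m, so lcm(z, l) divides m. d divides m, so lcm(d, lcm(z, l)) divides m. Then lcm(d, lcm(z, l)) divides m * k.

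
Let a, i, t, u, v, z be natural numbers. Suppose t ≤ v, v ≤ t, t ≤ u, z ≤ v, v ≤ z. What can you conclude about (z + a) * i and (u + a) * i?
(z + a) * i ≤ (u + a) * i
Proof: Since t ≤ v and v ≤ t, t = v. v ≤ z and z ≤ v, hence v = z. Since t = v, t = z. Since t ≤ u, z ≤ u. Then z + a ≤ u + a. By multiplying by a non-negative, (z + a) * i ≤ (u + a) * i.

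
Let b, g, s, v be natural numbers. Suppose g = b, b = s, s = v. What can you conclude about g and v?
g = v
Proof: From g = b and b = s, g = s. Since s = v, g = v.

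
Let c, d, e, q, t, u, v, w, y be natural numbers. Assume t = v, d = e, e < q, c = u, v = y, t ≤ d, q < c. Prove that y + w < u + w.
t = v and v = y, hence t = y. d = e and t ≤ d, therefore t ≤ e. c = u and q < c, therefore q < u. Since e < q, e < u. t ≤ e, so t < u. From t = y, y < u. Then y + w < u + w.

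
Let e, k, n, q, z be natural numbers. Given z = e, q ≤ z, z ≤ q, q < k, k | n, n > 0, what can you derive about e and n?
e < n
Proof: Because q ≤ z and z ≤ q, q = z. k | n and n > 0, hence k ≤ n. q < k, so q < n. Since q = z, z < n. z = e, so e < n.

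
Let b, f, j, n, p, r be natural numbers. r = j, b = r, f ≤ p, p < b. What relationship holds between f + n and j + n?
f + n < j + n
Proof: f ≤ p and p < b, hence f < b. Since b = r, f < r. r = j, so f < j. Then f + n < j + n.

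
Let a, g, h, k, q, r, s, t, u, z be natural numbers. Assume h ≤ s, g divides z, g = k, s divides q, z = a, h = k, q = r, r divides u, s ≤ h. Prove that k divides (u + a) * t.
From s ≤ h and h ≤ s, s = h. h = k, so s = k. From q = r and s divides q, s divides r. Since s = k, k divides r. Since r divides u, k divides u. g = k and g divides z, hence k divides z. Since z = a, k divides a. Since k divides u, k divides u + a. Then k divides (u + a) * t.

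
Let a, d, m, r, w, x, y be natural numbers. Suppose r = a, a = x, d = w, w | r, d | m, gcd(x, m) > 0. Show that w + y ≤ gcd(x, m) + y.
r = a and a = x, thus r = x. Since w | r, w | x. d = w and d | m, so w | m. Since w | x, w | gcd(x, m). gcd(x, m) > 0, so w ≤ gcd(x, m). Then w + y ≤ gcd(x, m) + y.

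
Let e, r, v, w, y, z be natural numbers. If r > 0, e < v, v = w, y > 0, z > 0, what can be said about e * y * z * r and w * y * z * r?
e * y * z * r < w * y * z * r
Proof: v = w and e < v, so e < w. Combined with y > 0, by multiplying by a positive, e * y < w * y. From z > 0, by multiplying by a positive, e * y * z < w * y * z. Combining with r > 0, by multiplying by a positive, e * y * z * r < w * y * z * r.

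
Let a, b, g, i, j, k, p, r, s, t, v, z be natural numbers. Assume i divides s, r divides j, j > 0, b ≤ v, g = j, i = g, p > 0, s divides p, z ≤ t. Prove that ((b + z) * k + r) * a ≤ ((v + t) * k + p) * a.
b ≤ v and z ≤ t, hence b + z ≤ v + t. By multiplying by a non-negative, (b + z) * k ≤ (v + t) * k. Since r divides j and j > 0, r ≤ j. Since i = g and g = j, i = j. i divides s, so j divides s. s divides p, so j divides p. p > 0, so j ≤ p. r ≤ j, so r ≤ p. Since (b + z) * k ≤ (v + t) * k, (b + z) * k + r ≤ (v + t) * k + p. By multiplying by a non-negative, ((b + z) * k + r) * a ≤ ((v + t) * k + p) * a.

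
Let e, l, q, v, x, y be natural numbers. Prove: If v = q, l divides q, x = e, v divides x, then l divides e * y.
Because v = q and v divides x, q divides x. From x = e, q divides e. l divides q, so l divides e. Then l divides e * y.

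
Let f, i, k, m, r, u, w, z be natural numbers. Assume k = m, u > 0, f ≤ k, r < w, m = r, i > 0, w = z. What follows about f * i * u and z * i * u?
f * i * u < z * i * u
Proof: k = m and m = r, so k = r. From f ≤ k, f ≤ r. w = z and r < w, so r < z. f ≤ r, so f < z. Since i > 0, by multiplying by a positive, f * i < z * i. From u > 0, by multiplying by a positive, f * i * u < z * i * u.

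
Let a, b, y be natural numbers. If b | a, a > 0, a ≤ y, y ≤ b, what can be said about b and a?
b = a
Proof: Since b | a and a > 0, b ≤ a. Since a ≤ y and y ≤ b, a ≤ b. b ≤ a, so b = a.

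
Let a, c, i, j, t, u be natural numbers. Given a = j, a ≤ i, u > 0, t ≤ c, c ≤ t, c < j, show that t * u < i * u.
From c ≤ t and t ≤ c, c = t. From c < j, t < j. Since a = j and a ≤ i, j ≤ i. t < j, so t < i. Since u > 0, by multiplying by a positive, t * u < i * u.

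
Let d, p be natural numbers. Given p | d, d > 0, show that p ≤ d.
Because p | d and d > 0, by divisors are at most what they divide, p ≤ d.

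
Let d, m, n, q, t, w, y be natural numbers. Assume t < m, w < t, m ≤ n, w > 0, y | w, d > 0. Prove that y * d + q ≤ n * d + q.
y | w and w > 0, so y ≤ w. w < t and t < m, thus w < m. y ≤ w, so y < m. m ≤ n, so y < n. d > 0, so y * d < n * d. Then y * d + q < n * d + q. Then y * d + q ≤ n * d + q.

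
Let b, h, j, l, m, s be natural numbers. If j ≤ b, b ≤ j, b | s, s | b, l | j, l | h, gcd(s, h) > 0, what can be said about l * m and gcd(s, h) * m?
l * m ≤ gcd(s, h) * m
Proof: Since j ≤ b and b ≤ j, j = b. Since b | s and s | b, b = s. j = b, so j = s. l | j, so l | s. Since l | h, l | gcd(s, h). gcd(s, h) > 0, so l ≤ gcd(s, h). Then l * m ≤ gcd(s, h) * m.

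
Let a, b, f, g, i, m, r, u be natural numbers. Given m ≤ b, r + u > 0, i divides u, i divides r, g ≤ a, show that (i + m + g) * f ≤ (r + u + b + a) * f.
From i divides r and i divides u, i divides r + u. Since r + u > 0, i ≤ r + u. From m ≤ b and g ≤ a, m + g ≤ b + a. Since i ≤ r + u, i + m + g ≤ r + u + b + a. By multiplying by a non-negative, (i + m + g) * f ≤ (r + u + b + a) * f.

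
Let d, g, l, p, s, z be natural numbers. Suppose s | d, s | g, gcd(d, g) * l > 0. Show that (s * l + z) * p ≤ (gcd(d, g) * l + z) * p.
s | d and s | g, hence s | gcd(d, g). Then s * l | gcd(d, g) * l. Since gcd(d, g) * l > 0, s * l ≤ gcd(d, g) * l. Then s * l + z ≤ gcd(d, g) * l + z. Then (s * l + z) * p ≤ (gcd(d, g) * l + z) * p.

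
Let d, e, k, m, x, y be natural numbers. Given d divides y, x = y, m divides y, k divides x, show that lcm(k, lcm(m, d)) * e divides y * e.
x = y and k divides x, therefore k divides y. m divides y and d divides y, therefore lcm(m, d) divides y. Since k divides y, lcm(k, lcm(m, d)) divides y. Then lcm(k, lcm(m, d)) * e divides y * e.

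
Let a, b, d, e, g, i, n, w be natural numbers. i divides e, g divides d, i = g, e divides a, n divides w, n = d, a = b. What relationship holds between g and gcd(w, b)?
g divides gcd(w, b)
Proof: n = d and n divides w, therefore d divides w. Since g divides d, g divides w. i = g and i divides e, therefore g divides e. Since a = b and e divides a, e divides b. g divides e, so g divides b. g divides w, so g divides gcd(w, b).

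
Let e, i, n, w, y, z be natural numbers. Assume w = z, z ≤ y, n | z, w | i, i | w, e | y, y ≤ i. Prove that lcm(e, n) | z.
i | w and w | i, hence i = w. Since w = z, i = z. y ≤ i, so y ≤ z. z ≤ y, so y = z. e | y, so e | z. Since n | z, lcm(e, n) | z.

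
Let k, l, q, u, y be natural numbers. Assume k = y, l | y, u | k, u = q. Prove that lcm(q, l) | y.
Since u = q and u | k, q | k. Since k = y, q | y. l | y, so lcm(q, l) | y.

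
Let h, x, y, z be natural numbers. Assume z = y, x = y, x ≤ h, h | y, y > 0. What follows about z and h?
z = h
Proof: x = y and x ≤ h, thus y ≤ h. h | y and y > 0, so h ≤ y. Since y ≤ h, y = h. z = y, so z = h.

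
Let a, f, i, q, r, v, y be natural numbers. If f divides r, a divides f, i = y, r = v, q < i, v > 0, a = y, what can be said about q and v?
q < v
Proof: i = y and q < i, so q < y. Since a = y and a divides f, y divides f. From r = v and f divides r, f divides v. Since y divides f, y divides v. v > 0, so y ≤ v. q < y, so q < v.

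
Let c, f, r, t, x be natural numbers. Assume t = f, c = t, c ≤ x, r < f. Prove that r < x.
c = t and c ≤ x, thus t ≤ x. From t = f, f ≤ x. r < f, so r < x.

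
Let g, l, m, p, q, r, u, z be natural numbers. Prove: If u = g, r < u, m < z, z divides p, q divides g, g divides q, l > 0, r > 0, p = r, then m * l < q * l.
p = r and z divides p, thus z divides r. Since r > 0, z ≤ r. From g divides q and q divides g, g = q. Since u = g and r < u, r < g. Since g = q, r < q. Because z ≤ r, z < q. Since m < z, m < q. Combining with l > 0, by multiplying by a positive, m * l < q * l.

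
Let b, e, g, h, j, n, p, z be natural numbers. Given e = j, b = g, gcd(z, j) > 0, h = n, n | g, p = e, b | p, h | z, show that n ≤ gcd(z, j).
h = n and h | z, therefore n | z. From b = g and b | p, g | p. Since n | g, n | p. p = e, so n | e. e = j, so n | j. Because n | z, n | gcd(z, j). Since gcd(z, j) > 0, n ≤ gcd(z, j).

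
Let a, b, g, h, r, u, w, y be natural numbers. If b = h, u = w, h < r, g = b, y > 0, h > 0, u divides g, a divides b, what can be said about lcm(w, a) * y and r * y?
lcm(w, a) * y < r * y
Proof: g = b and u divides g, thus u divides b. Because u = w, w divides b. Since a divides b, lcm(w, a) divides b. b = h, so lcm(w, a) divides h. Since h > 0, lcm(w, a) ≤ h. h < r, so lcm(w, a) < r. Combined with y > 0, by multiplying by a positive, lcm(w, a) * y < r * y.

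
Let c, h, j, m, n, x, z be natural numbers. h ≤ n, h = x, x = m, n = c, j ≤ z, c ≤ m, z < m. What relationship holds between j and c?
j < c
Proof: h = x and x = m, hence h = m. n = c and h ≤ n, hence h ≤ c. Since h = m, m ≤ c. Because c ≤ m, m = c. j ≤ z and z < m, hence j < m. Since m = c, j < c.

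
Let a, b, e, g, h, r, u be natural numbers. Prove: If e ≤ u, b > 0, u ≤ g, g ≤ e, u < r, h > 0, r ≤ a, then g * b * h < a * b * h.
g ≤ e and e ≤ u, so g ≤ u. Since u ≤ g, u = g. Since u < r, g < r. r ≤ a, so g < a. b > 0, so g * b < a * b. h > 0, so g * b * h < a * b * h.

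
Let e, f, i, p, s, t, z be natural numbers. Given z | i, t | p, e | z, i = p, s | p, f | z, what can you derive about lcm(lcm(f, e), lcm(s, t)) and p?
lcm(lcm(f, e), lcm(s, t)) | p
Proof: Because f | z and e | z, lcm(f, e) | z. Since z | i, lcm(f, e) | i. Since i = p, lcm(f, e) | p. s | p and t | p, hence lcm(s, t) | p. Since lcm(f, e) | p, lcm(lcm(f, e), lcm(s, t)) | p.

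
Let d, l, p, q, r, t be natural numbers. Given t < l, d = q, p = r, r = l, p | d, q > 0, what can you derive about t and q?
t < q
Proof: p = r and r = l, thus p = l. Because p | d, l | d. d = q, so l | q. Since q > 0, l ≤ q. t < l, so t < q.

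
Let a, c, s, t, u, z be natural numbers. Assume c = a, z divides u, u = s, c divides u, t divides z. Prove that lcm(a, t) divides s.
Since c = a and c divides u, a divides u. t divides z and z divides u, so t divides u. Since a divides u, lcm(a, t) divides u. u = s, so lcm(a, t) divides s.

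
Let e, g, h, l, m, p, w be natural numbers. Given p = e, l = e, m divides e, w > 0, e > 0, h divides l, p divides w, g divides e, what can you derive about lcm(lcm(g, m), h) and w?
lcm(lcm(g, m), h) ≤ w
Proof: From g divides e and m divides e, lcm(g, m) divides e. Because l = e and h divides l, h divides e. lcm(g, m) divides e, so lcm(lcm(g, m), h) divides e. Since e > 0, lcm(lcm(g, m), h) ≤ e. Since p divides w and w > 0, p ≤ w. Since p = e, e ≤ w. lcm(lcm(g, m), h) ≤ e, so lcm(lcm(g, m), h) ≤ w.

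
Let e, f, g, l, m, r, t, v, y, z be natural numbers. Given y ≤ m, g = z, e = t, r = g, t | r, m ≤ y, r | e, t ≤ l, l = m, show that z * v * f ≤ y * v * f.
m ≤ y and y ≤ m, thus m = y. r = g and g = z, so r = z. Because e = t and r | e, r | t. From t | r, t = r. l = m and t ≤ l, therefore t ≤ m. t = r, so r ≤ m. r = z, so z ≤ m. m = y, so z ≤ y. Then z * v ≤ y * v. Then z * v * f ≤ y * v * f.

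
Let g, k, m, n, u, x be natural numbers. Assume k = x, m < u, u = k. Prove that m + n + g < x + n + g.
Because u = k and k = x, u = x. From m < u, m < x. Then m + n < x + n. Then m + n + g < x + n + g.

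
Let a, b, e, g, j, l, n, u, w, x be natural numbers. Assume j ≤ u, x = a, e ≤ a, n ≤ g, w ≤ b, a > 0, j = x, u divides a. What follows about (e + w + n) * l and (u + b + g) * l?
(e + w + n) * l ≤ (u + b + g) * l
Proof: j = x and x = a, thus j = a. Since j ≤ u, a ≤ u. u divides a and a > 0, therefore u ≤ a. Since a ≤ u, a = u. From e ≤ a, e ≤ u. Since w ≤ b, e + w ≤ u + b. Because n ≤ g, e + w + n ≤ u + b + g. By multiplying by a non-negative, (e + w + n) * l ≤ (u + b + g) * l.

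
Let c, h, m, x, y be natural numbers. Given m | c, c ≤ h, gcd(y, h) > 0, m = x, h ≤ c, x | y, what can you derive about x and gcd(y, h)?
x ≤ gcd(y, h)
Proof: From c ≤ h and h ≤ c, c = h. m | c, so m | h. Since m = x, x | h. x | y, so x | gcd(y, h). Since gcd(y, h) > 0, x ≤ gcd(y, h).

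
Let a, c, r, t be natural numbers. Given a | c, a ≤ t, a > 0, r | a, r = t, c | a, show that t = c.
Because r = t and r | a, t | a. Since a > 0, t ≤ a. Because a ≤ t, t = a. a | c and c | a, hence a = c. Since t = a, t = c.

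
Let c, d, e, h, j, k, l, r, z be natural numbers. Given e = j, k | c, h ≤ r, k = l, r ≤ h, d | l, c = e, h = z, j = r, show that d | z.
Because r ≤ h and h ≤ r, r = h. Since h = z, r = z. c = e and e = j, therefore c = j. Since k | c, k | j. j = r, so k | r. Since k = l, l | r. Since d | l, d | r. Since r = z, d | z.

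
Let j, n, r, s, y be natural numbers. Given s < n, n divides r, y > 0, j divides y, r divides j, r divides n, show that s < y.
Because r divides n and n divides r, r = n. From r divides j and j divides y, r divides y. r = n, so n divides y. Since y > 0, n ≤ y. Since s < n, s < y.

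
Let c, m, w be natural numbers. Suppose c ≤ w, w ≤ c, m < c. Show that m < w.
c ≤ w and w ≤ c, hence c = w. m < c, so m < w.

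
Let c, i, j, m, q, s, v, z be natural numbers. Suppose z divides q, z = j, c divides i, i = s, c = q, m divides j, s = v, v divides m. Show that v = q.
v divides m and m divides j, hence v divides j. z = j and z divides q, thus j divides q. Since v divides j, v divides q. Since i = s and c divides i, c divides s. c = q, so q divides s. s = v, so q divides v. v divides q, so v = q.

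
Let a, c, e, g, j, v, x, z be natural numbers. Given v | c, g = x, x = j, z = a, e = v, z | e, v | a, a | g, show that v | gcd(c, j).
Since g = x and x = j, g = j. e = v and z | e, therefore z | v. Since z = a, a | v. v | a, so a = v. a | g, so v | g. g = j, so v | j. Since v | c, v | gcd(c, j).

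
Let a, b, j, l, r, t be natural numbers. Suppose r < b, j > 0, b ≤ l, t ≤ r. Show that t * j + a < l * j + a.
Because t ≤ r and r < b, t < b. Because b ≤ l, t < l. j > 0, so t * j < l * j. Then t * j + a < l * j + a.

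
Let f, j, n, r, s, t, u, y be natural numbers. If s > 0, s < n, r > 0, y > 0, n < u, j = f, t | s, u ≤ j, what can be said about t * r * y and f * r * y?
t * r * y < f * r * y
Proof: t | s and s > 0, thus t ≤ s. Because s < n and n < u, s < u. Since u ≤ j, s < j. Since t ≤ s, t < j. j = f, so t < f. Since r > 0, t * r < f * r. Since y > 0, t * r * y < f * r * y.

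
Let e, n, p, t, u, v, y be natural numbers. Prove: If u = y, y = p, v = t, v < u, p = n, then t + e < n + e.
Since u = y and y = p, u = p. From v < u, v < p. v = t, so t < p. Since p = n, t < n. Then t + e < n + e.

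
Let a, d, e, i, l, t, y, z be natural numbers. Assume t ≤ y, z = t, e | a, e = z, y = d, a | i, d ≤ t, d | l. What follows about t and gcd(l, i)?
t | gcd(l, i)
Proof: From y = d and t ≤ y, t ≤ d. d ≤ t, so d = t. Since d | l, t | l. Since e = z and z = t, e = t. From e | a and a | i, e | i. Since e = t, t | i. Since t | l, t | gcd(l, i).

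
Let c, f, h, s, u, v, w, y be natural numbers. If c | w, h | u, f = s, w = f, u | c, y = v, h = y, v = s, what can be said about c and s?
c = s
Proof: w = f and c | w, so c | f. Since f = s, c | s. Because h = y and y = v, h = v. v = s, so h = s. h | u and u | c, therefore h | c. h = s, so s | c. From c | s, c = s.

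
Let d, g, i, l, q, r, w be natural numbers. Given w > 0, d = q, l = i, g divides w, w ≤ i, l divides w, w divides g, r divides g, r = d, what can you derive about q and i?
q divides i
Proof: g divides w and w divides g, thus g = w. l divides w and w > 0, therefore l ≤ w. Since l = i, i ≤ w. w ≤ i, so w = i. g = w, so g = i. r = d and r divides g, therefore d divides g. g = i, so d divides i. d = q, so q divides i.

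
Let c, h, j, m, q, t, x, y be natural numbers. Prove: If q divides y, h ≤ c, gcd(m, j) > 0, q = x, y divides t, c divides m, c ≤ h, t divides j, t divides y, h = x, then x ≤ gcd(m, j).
c ≤ h and h ≤ c, therefore c = h. Since h = x, c = x. c divides m, so x divides m. y divides t and t divides y, so y = t. Since q divides y, q divides t. Since t divides j, q divides j. Because q = x, x divides j. x divides m, so x divides gcd(m, j). Because gcd(m, j) > 0, x ≤ gcd(m, j).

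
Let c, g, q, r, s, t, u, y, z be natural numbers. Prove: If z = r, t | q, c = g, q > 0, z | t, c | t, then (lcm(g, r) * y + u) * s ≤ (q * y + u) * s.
c = g and c | t, thus g | t. z = r and z | t, thus r | t. Since g | t, lcm(g, r) | t. Since t | q, lcm(g, r) | q. q > 0, so lcm(g, r) ≤ q. Then lcm(g, r) * y ≤ q * y. Then lcm(g, r) * y + u ≤ q * y + u. Then (lcm(g, r) * y + u) * s ≤ (q * y + u) * s.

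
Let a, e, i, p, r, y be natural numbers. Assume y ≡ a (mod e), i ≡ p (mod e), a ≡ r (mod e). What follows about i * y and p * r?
i * y ≡ p * r (mod e)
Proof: y ≡ a (mod e) and a ≡ r (mod e), thus y ≡ r (mod e). Combined with i ≡ p (mod e), by multiplying congruences, i * y ≡ p * r (mod e).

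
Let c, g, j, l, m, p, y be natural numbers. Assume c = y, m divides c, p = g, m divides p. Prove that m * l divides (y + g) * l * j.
From c = y and m divides c, m divides y. p = g and m divides p, thus m divides g. m divides y, so m divides y + g. Then m * l divides (y + g) * l. Then m * l divides (y + g) * l * j.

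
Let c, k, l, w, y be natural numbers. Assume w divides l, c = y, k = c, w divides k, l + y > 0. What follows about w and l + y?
w ≤ l + y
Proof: k = c and w divides k, thus w divides c. c = y, so w divides y. From w divides l, w divides l + y. l + y > 0, so w ≤ l + y.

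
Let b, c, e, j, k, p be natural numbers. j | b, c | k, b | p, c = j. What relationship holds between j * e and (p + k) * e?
j * e | (p + k) * e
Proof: From j | b and b | p, j | p. c = j and c | k, thus j | k. j | p, so j | p + k. Then j * e | (p + k) * e.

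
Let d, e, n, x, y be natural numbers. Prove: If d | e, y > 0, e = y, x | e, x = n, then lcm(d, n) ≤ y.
From x = n and x | e, n | e. d | e, so lcm(d, n) | e. Since e = y, lcm(d, n) | y. Because y > 0, lcm(d, n) ≤ y.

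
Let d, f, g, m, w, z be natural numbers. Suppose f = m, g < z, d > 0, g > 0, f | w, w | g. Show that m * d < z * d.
f | w and w | g, hence f | g. Since g > 0, f ≤ g. g < z, so f < z. Since f = m, m < z. Because d > 0, m * d < z * d.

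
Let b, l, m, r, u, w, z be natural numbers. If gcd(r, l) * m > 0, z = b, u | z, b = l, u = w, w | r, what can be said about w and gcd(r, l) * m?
w ≤ gcd(r, l) * m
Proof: From z = b and b = l, z = l. Because u | z, u | l. u = w, so w | l. w | r, so w | gcd(r, l). Then w | gcd(r, l) * m. Since gcd(r, l) * m > 0, w ≤ gcd(r, l) * m.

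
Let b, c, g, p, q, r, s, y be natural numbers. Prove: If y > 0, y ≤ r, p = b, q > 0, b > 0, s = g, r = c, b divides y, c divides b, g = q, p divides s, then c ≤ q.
Because b divides y and y > 0, b ≤ y. Since r = c and y ≤ r, y ≤ c. b ≤ y, so b ≤ c. c divides b and b > 0, thus c ≤ b. Since b ≤ c, b = c. Since s = g and p divides s, p divides g. g = q, so p divides q. p = b, so b divides q. q > 0, so b ≤ q. Since b = c, c ≤ q.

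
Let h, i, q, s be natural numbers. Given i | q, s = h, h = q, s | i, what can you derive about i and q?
i = q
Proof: Since s = h and h = q, s = q. Since s | i, q | i. i | q, so i = q.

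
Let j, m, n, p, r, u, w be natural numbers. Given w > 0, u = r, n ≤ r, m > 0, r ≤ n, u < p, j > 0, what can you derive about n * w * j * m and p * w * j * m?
n * w * j * m < p * w * j * m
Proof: Because r ≤ n and n ≤ r, r = n. Since u = r, u = n. u < p, so n < p. Because w > 0, n * w < p * w. j > 0, so n * w * j < p * w * j. m > 0, so n * w * j * m < p * w * j * m.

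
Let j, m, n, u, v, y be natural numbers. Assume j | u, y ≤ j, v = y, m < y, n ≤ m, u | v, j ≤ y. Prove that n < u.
Because j ≤ y and y ≤ j, j = y. Since j | u, y | u. v = y and u | v, thus u | y. y | u, so y = u. n ≤ m and m < y, so n < y. Because y = u, n < u.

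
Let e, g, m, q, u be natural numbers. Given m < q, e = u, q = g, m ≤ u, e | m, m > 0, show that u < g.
e = u and e | m, hence u | m. m > 0, so u ≤ m. Since m ≤ u, m = u. Since q = g and m < q, m < g. Since m = u, u < g.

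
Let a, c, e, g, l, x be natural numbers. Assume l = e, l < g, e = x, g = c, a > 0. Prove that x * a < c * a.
Since l = e and e = x, l = x. g = c and l < g, hence l < c. From l = x, x < c. Combined with a > 0, by multiplying by a positive, x * a < c * a.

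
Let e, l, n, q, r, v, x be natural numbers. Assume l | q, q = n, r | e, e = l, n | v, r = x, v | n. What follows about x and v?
x | v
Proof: n | v and v | n, therefore n = v. q = n, so q = v. e = l and r | e, so r | l. l | q, so r | q. Since q = v, r | v. Since r = x, x | v.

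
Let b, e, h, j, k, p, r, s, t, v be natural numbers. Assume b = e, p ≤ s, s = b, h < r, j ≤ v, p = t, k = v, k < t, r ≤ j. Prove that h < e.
h < r and r ≤ j, so h < j. s = b and b = e, thus s = e. k = v and k < t, thus v < t. p = t and p ≤ s, therefore t ≤ s. Because v < t, v < s. Since s = e, v < e. Since j ≤ v, j < e. Since h < j, h < e.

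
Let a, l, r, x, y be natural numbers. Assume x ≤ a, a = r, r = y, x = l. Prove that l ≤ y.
a = r and r = y, so a = y. x ≤ a, so x ≤ y. x = l, so l ≤ y.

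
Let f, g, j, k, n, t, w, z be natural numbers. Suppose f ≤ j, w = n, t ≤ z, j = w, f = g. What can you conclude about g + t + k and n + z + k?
g + t + k ≤ n + z + k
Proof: j = w and w = n, therefore j = n. f ≤ j, so f ≤ n. Since f = g, g ≤ n. Since t ≤ z, t + k ≤ z + k. g ≤ n, so g + t + k ≤ n + z + k.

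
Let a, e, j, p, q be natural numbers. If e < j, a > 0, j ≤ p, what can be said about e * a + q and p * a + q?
e * a + q < p * a + q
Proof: Since e < j and j ≤ p, e < p. a > 0, so e * a < p * a. Then e * a + q < p * a + q.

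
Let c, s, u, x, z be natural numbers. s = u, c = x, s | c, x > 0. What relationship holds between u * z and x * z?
u * z ≤ x * z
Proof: Since c = x and s | c, s | x. Since s = u, u | x. Since x > 0, u ≤ x. Then u * z ≤ x * z.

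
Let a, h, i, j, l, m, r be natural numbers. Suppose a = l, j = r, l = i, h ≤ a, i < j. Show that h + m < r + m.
a = l and l = i, so a = i. h ≤ a, so h ≤ i. Since i < j, h < j. Since j = r, h < r. Then h + m < r + m.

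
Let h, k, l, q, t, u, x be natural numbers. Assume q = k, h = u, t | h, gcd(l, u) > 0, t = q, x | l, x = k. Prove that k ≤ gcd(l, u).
x = k and x | l, hence k | l. t = q and q = k, so t = k. Because h = u and t | h, t | u. t = k, so k | u. k | l, so k | gcd(l, u). Because gcd(l, u) > 0, k ≤ gcd(l, u).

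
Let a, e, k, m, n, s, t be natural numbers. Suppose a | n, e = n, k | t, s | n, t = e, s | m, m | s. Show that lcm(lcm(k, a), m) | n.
From t = e and e = n, t = n. k | t, so k | n. a | n, so lcm(k, a) | n. From s | m and m | s, s = m. s | n, so m | n. Since lcm(k, a) | n, lcm(lcm(k, a), m) | n.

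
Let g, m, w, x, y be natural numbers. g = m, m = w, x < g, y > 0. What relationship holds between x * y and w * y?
x * y < w * y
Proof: g = m and m = w, thus g = w. x < g, so x < w. y > 0, so x * y < w * y.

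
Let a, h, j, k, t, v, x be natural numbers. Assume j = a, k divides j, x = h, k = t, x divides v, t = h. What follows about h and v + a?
h divides v + a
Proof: From x = h and x divides v, h divides v. k = t and k divides j, hence t divides j. Since t = h, h divides j. Since j = a, h divides a. Since h divides v, h divides v + a.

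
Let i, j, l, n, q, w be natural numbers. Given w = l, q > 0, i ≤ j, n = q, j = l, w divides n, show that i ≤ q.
j = l and i ≤ j, thus i ≤ l. n = q and w divides n, so w divides q. Since w = l, l divides q. Since q > 0, l ≤ q. Since i ≤ l, i ≤ q.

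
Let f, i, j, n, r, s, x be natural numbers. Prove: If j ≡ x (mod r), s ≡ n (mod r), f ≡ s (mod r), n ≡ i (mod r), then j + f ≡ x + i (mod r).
Since f ≡ s (mod r) and s ≡ n (mod r), f ≡ n (mod r). Since n ≡ i (mod r), f ≡ i (mod r). Combined with j ≡ x (mod r), by adding congruences, j + f ≡ x + i (mod r).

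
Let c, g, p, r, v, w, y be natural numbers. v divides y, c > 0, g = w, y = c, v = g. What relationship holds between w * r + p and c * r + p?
w * r + p ≤ c * r + p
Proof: v = g and g = w, therefore v = w. From y = c and v divides y, v divides c. Since c > 0, v ≤ c. Because v = w, w ≤ c. By multiplying by a non-negative, w * r ≤ c * r. Then w * r + p ≤ c * r + p.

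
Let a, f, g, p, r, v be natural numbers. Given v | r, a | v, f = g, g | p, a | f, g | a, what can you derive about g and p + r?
g | p + r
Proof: Since f = g and a | f, a | g. Because g | a, a = g. Because a | v and v | r, a | r. Since a = g, g | r. From g | p, g | p + r.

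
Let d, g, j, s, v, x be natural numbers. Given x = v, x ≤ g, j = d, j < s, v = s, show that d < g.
j = d and j < s, thus d < s. Since x = v and v = s, x = s. x ≤ g, so s ≤ g. Because d < s, d < g.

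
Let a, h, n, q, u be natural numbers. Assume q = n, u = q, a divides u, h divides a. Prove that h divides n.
From u = q and q = n, u = n. a divides u, so a divides n. Since h divides a, h divides n.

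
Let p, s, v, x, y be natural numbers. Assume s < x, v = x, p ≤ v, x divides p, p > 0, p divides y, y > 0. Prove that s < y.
v = x and p ≤ v, so p ≤ x. From x divides p and p > 0, x ≤ p. From p ≤ x, p = x. From p divides y and y > 0, p ≤ y. Since p = x, x ≤ y. Since s < x, s < y.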